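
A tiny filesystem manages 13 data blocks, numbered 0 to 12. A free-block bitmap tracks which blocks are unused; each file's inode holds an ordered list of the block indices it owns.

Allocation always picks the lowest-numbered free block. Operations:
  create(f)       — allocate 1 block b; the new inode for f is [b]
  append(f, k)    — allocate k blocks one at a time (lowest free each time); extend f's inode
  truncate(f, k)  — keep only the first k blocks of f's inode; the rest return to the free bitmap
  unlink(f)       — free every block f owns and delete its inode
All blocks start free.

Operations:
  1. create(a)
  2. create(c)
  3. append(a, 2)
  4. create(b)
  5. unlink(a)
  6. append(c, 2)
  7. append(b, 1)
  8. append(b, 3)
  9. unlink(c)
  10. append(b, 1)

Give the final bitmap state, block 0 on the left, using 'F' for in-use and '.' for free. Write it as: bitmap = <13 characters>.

[1] create(a) — a=0 (map F............)
[2] create(c) — a=0 c=1 (map FF...........)
[3] append(a, 2) — a=0,2,3 c=1 (map FFFF.........)
[4] create(b) — a=0,2,3 b=4 c=1 (map FFFFF........)
[5] unlink(a) — b=4 c=1 (map .F..F........)
[6] append(c, 2) — b=4 c=1,0,2 (map FFF.F........)
[7] append(b, 1) — b=4,3 c=1,0,2 (map FFFFF........)
[8] append(b, 3) — b=4,3,5,6,7 c=1,0,2 (map FFFFFFFF.....)
[9] unlink(c) — b=4,3,5,6,7 (map ...FFFFF.....)
[10] append(b, 1) — b=4,3,5,6,7,0 (map F..FFFFF.....)

bitmap = F..FFFFF.....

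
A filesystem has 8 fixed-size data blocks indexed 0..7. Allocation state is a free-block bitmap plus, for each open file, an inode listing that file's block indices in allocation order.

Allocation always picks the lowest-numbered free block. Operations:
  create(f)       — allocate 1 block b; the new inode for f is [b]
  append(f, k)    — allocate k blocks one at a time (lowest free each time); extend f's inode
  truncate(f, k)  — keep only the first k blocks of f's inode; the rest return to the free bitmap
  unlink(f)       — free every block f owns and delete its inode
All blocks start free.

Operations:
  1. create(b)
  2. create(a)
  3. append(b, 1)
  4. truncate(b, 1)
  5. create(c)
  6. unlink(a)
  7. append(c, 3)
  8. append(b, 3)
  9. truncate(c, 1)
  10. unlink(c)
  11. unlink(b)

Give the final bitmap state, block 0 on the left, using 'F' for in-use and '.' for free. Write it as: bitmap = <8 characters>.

after create(b) → b:[0]  free=[F.......]
after create(a) → a:[1], b:[0]  free=[FF......]
after append(b, 1) → a:[1], b:[0, 2]  free=[FFF.....]
after truncate(b, 1) → a:[1], b:[0]  free=[FF......]
after create(c) → a:[1], b:[0], c:[2]  free=[FFF.....]
after unlink(a) → b:[0], c:[2]  free=[F.F.....]
after append(c, 3) → b:[0], c:[2, 1, 3, 4]  free=[FFFFF...]
after append(b, 3) → b:[0, 5, 6, 7], c:[2, 1, 3, 4]  free=[FFFFFFFF]
after truncate(c, 1) → b:[0, 5, 6, 7], c:[2]  free=[F.F..FFF]
after unlink(c) → b:[0, 5, 6, 7]  free=[F....FFF]
after unlink(b) →   free=[........]

bitmap = ........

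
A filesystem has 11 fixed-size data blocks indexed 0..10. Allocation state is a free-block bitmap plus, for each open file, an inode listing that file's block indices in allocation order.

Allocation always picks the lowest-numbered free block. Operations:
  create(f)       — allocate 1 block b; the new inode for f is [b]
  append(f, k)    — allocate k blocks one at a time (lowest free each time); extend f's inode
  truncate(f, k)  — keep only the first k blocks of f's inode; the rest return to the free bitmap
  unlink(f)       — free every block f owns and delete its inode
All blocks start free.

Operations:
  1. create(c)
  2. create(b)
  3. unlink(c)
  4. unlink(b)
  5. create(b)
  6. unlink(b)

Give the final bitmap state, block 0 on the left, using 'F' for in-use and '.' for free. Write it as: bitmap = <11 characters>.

[1] create(c) — c=0 (map F..........)
[2] create(b) — b=1 c=0 (map FF.........)
[3] unlink(c) — b=1 (map .F.........)
[4] unlink(b) —  (map ...........)
[5] create(b) — b=0 (map F..........)
[6] unlink(b) —  (map ...........)

bitmap = ...........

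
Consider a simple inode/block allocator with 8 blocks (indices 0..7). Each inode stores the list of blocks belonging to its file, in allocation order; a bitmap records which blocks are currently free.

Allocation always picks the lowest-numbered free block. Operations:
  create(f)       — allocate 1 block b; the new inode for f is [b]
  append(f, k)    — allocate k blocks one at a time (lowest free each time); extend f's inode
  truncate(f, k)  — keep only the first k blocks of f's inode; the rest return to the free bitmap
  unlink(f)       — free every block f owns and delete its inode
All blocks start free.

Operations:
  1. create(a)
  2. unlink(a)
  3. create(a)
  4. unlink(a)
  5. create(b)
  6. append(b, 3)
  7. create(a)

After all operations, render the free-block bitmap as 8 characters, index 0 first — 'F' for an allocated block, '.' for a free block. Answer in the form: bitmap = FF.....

[1] create(a) — a=0 (map F.......)
[2] unlink(a) —  (map ........)
[3] create(a) — a=0 (map F.......)
[4] unlink(a) —  (map ........)
[5] create(b) — b=0 (map F.......)
[6] append(b, 3) — b=0,1,2,3 (map FFFF....)
[7] create(a) — a=4 b=0,1,2,3 (map FFFFF...)

bitmap = FFFFF...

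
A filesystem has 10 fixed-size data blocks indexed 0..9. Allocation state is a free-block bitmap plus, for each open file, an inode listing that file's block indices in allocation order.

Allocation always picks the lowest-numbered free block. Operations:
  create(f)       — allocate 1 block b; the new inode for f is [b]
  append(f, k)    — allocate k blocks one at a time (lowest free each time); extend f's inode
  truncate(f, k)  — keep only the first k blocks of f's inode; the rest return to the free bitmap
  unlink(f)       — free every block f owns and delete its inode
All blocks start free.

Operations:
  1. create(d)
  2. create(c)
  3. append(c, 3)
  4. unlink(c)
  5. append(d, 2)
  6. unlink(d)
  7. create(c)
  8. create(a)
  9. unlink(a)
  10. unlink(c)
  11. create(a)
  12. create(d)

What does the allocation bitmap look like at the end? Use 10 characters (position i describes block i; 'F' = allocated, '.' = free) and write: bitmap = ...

  1. create(d)  ⇒  F.........  {d→[0]}
  2. create(c)  ⇒  FF........  {c→[1]; d→[0]}
  3. append(c, 3)  ⇒  FFFFF.....  {c→[1, 2, 3, 4]; d→[0]}
  4. unlink(c)  ⇒  F.........  {d→[0]}
  5. append(d, 2)  ⇒  FFF.......  {d→[0, 1, 2]}
  6. unlink(d)  ⇒  ..........  {}
  7. create(c)  ⇒  F.........  {c→[0]}
  8. create(a)  ⇒  FF........  {a→[1]; c→[0]}
  9. unlink(a)  ⇒  F.........  {c→[0]}
  10. unlink(c)  ⇒  ..........  {}
  11. create(a)  ⇒  F.........  {a→[0]}
  12. create(d)  ⇒  FF........  {a→[0]; d→[1]}

bitmap = FF........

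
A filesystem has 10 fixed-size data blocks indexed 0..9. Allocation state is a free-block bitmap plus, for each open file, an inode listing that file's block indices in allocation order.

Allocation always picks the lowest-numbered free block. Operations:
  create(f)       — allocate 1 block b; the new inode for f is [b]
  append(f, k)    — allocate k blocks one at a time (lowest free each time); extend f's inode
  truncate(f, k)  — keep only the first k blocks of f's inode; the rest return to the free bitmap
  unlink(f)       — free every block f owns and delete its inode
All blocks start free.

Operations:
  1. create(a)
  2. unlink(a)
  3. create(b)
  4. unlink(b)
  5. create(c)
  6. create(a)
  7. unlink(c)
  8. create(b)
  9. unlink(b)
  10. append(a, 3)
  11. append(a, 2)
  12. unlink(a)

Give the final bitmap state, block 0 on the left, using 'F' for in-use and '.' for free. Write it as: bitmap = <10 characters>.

create(a): bitmap=F......... | a=[0]
unlink(a): bitmap=.......... | 
create(b): bitmap=F......... | b=[0]
unlink(b): bitmap=.......... | 
create(c): bitmap=F......... | c=[0]
create(a): bitmap=FF........ | a=[1] c=[0]
unlink(c): bitmap=.F........ | a=[1]
create(b): bitmap=FF........ | a=[1] b=[0]
unlink(b): bitmap=.F........ | a=[1]
append(a, 3): bitmap=FFFF...... | a=[1, 0, 2, 3]
append(a, 2): bitmap=FFFFFF.... | a=[1, 0, 2, 3, 4, 5]
unlink(a): bitmap=.......... | 

bitmap = ..........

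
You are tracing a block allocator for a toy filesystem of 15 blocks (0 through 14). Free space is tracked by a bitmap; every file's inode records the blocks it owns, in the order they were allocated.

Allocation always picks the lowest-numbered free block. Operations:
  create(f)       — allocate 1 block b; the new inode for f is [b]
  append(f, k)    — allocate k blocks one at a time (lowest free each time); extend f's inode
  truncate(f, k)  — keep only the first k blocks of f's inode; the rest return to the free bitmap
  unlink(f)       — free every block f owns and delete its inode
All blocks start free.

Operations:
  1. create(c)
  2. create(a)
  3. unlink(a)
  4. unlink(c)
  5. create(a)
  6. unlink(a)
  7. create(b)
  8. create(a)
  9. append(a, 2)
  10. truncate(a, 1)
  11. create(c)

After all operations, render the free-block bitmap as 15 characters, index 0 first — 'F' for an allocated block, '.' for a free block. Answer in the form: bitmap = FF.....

[1] create(c) — c=0 (map F..............)
[2] create(a) — a=1 c=0 (map FF.............)
[3] unlink(a) — c=0 (map F..............)
[4] unlink(c) —  (map ...............)
[5] create(a) — a=0 (map F..............)
[6] unlink(a) —  (map ...............)
[7] create(b) — b=0 (map F..............)
[8] create(a) — a=1 b=0 (map FF.............)
[9] append(a, 2) — a=1,2,3 b=0 (map FFFF...........)
[10] truncate(a, 1) — a=1 b=0 (map FF.............)
[11] create(c) — a=1 b=0 c=2 (map FFF............)

bitmap = FFF............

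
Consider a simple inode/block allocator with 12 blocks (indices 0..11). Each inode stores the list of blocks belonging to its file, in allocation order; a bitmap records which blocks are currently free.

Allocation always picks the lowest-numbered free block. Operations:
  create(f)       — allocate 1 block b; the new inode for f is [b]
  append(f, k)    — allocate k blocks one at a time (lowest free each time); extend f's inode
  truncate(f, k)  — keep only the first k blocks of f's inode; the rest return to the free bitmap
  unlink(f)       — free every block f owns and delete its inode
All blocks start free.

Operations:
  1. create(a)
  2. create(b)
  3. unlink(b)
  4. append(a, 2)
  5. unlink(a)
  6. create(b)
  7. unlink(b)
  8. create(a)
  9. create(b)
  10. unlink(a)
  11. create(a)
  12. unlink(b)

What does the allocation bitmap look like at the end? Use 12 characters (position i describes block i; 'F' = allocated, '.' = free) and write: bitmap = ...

[1] create(a) — a=0 (map F...........)
[2] create(b) — a=0 b=1 (map FF..........)
[3] unlink(b) — a=0 (map F...........)
[4] append(a, 2) — a=0,1,2 (map FFF.........)
[5] unlink(a) —  (map ............)
[6] create(b) — b=0 (map F...........)
[7] unlink(b) —  (map ............)
[8] create(a) — a=0 (map F...........)
[9] create(b) — a=0 b=1 (map FF..........)
[10] unlink(a) — b=1 (map .F..........)
[11] create(a) — a=0 b=1 (map FF..........)
[12] unlink(b) — a=0 (map F...........)

bitmap = F...........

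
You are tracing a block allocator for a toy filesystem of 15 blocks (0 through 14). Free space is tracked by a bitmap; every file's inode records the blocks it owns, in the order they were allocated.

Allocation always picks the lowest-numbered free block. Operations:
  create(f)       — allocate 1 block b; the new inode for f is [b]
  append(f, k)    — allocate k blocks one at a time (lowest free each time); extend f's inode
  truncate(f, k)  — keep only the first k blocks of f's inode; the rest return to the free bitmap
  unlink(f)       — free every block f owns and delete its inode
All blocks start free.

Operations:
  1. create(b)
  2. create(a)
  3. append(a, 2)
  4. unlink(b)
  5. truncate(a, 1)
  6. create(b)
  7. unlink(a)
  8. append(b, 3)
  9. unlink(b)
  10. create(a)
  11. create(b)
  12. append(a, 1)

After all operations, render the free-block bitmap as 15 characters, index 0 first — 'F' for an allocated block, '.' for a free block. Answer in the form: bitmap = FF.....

bitmap = FFF............

create(b): bitmap=F.............. | b=[0]
create(a): bitmap=FF............. | a=[1] b=[0]
append(a, 2): bitmap=FFFF........... | a=[1, 2, 3] b=[0]
unlink(b): bitmap=.FFF........... | a=[1, 2, 3]
truncate(a, 1): bitmap=.F............. | a=[1]
create(b): bitmap=FF............. | a=[1] b=[0]
unlink(a): bitmap=F.............. | b=[0]
append(b, 3): bitmap=FFFF........... | b=[0, 1, 2, 3]
unlink(b): bitmap=............... | 
create(a): bitmap=F.............. | a=[0]
create(b): bitmap=FF............. | a=[0] b=[1]
append(a, 1): bitmap=FFF............ | a=[0, 2] b=[1]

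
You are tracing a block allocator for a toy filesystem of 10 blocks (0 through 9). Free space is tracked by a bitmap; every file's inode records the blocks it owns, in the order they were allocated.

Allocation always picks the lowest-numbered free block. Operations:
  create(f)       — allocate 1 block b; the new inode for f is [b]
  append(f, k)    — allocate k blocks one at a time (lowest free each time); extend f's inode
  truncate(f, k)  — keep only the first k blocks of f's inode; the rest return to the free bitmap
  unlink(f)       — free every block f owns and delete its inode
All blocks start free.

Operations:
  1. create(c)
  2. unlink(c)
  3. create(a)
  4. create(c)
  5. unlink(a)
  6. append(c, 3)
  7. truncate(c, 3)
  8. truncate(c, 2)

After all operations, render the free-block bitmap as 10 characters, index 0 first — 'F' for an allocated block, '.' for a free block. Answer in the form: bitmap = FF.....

bitmap = FF........

  1. create(c)  ⇒  F.........  {c→[0]}
  2. unlink(c)  ⇒  ..........  {}
  3. create(a)  ⇒  F.........  {a→[0]}
  4. create(c)  ⇒  FF........  {a→[0]; c→[1]}
  5. unlink(a)  ⇒  .F........  {c→[1]}
  6. append(c, 3)  ⇒  FFFF......  {c→[1, 0, 2, 3]}
  7. truncate(c, 3)  ⇒  FFF.......  {c→[1, 0, 2]}
  8. truncate(c, 2)  ⇒  FF........  {c→[1, 0]}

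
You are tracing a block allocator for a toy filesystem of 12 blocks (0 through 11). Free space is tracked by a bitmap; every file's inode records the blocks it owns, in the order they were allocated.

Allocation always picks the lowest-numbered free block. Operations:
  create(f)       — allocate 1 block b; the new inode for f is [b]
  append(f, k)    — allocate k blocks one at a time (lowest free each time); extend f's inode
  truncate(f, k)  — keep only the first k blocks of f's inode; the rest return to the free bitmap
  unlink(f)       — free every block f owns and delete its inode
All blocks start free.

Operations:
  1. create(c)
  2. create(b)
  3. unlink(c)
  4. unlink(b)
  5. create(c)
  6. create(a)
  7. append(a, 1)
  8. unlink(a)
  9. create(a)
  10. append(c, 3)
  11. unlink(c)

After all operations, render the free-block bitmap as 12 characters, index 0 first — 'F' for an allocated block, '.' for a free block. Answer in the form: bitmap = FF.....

bitmap = .F..........

create(c): bitmap=F........... | c=[0]
create(b): bitmap=FF.......... | b=[1] c=[0]
unlink(c): bitmap=.F.......... | b=[1]
unlink(b): bitmap=............ | 
create(c): bitmap=F........... | c=[0]
create(a): bitmap=FF.......... | a=[1] c=[0]
append(a, 1): bitmap=FFF......... | a=[1, 2] c=[0]
unlink(a): bitmap=F........... | c=[0]
create(a): bitmap=FF.......... | a=[1] c=[0]
append(c, 3): bitmap=FFFFF....... | a=[1] c=[0, 2, 3, 4]
unlink(c): bitmap=.F.......... | a=[1]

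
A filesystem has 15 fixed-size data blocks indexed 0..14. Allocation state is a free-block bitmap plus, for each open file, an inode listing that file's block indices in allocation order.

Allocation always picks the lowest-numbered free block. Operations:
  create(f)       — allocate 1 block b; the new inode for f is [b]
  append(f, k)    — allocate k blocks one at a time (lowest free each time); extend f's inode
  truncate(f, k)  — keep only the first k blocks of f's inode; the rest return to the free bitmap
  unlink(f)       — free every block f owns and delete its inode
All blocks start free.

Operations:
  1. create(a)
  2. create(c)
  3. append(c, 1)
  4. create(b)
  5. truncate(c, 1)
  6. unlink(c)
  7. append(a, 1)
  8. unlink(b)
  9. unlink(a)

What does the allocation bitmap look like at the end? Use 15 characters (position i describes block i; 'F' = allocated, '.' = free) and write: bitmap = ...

after create(a) → a:[0]  free=[F..............]
after create(c) → a:[0], c:[1]  free=[FF.............]
after append(c, 1) → a:[0], c:[1, 2]  free=[FFF............]
after create(b) → a:[0], b:[3], c:[1, 2]  free=[FFFF...........]
after truncate(c, 1) → a:[0], b:[3], c:[1]  free=[FF.F...........]
after unlink(c) → a:[0], b:[3]  free=[F..F...........]
after append(a, 1) → a:[0, 1], b:[3]  free=[FF.F...........]
after unlink(b) → a:[0, 1]  free=[FF.............]
after unlink(a) →   free=[...............]

bitmap = ...............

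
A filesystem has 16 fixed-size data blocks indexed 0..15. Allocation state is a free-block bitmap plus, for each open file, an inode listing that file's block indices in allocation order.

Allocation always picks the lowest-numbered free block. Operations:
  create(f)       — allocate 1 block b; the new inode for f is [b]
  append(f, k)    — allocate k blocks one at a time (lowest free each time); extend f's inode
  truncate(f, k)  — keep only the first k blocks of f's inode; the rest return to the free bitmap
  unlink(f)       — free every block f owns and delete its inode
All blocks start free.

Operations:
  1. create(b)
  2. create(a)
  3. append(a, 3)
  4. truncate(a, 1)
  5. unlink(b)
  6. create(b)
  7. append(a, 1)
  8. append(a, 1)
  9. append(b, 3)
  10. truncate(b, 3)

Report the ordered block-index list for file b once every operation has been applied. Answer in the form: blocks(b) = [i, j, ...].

  1. create(b)  ⇒  F...............  {b→[0]}
  2. create(a)  ⇒  FF..............  {a→[1]; b→[0]}
  3. append(a, 3)  ⇒  FFFFF...........  {a→[1, 2, 3, 4]; b→[0]}
  4. truncate(a, 1)  ⇒  FF..............  {a→[1]; b→[0]}
  5. unlink(b)  ⇒  .F..............  {a→[1]}
  6. create(b)  ⇒  FF..............  {a→[1]; b→[0]}
  7. append(a, 1)  ⇒  FFF.............  {a→[1, 2]; b→[0]}
  8. append(a, 1)  ⇒  FFFF............  {a→[1, 2, 3]; b→[0]}
  9. append(b, 3)  ⇒  FFFFFFF.........  {a→[1, 2, 3]; b→[0, 4, 5, 6]}
  10. truncate(b, 3)  ⇒  FFFFFF..........  {a→[1, 2, 3]; b→[0, 4, 5]}

blocks(b) = [0, 4, 5]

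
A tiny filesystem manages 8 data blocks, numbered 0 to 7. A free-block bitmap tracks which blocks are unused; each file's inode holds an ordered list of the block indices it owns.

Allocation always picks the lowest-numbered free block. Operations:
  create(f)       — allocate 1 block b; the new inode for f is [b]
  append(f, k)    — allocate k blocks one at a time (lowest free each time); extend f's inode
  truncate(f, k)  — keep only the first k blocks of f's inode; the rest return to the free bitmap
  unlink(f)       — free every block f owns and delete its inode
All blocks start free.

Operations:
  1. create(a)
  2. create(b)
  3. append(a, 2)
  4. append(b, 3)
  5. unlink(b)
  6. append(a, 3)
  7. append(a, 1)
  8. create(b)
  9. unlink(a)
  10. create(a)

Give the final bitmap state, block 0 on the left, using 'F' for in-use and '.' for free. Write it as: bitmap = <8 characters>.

bitmap = F......F

  1. create(a)  ⇒  F.......  {a→[0]}
  2. create(b)  ⇒  FF......  {a→[0]; b→[1]}
  3. append(a, 2)  ⇒  FFFF....  {a→[0, 2, 3]; b→[1]}
  4. append(b, 3)  ⇒  FFFFFFF.  {a→[0, 2, 3]; b→[1, 4, 5, 6]}
  5. unlink(b)  ⇒  F.FF....  {a→[0, 2, 3]}
  6. append(a, 3)  ⇒  FFFFFF..  {a→[0, 2, 3, 1, 4, 5]}
  7. append(a, 1)  ⇒  FFFFFFF.  {a→[0, 2, 3, 1, 4, 5, 6]}
  8. create(b)  ⇒  FFFFFFFF  {a→[0, 2, 3, 1, 4, 5, 6]; b→[7]}
  9. unlink(a)  ⇒  .......F  {b→[7]}
  10. create(a)  ⇒  F......F  {a→[0]; b→[7]}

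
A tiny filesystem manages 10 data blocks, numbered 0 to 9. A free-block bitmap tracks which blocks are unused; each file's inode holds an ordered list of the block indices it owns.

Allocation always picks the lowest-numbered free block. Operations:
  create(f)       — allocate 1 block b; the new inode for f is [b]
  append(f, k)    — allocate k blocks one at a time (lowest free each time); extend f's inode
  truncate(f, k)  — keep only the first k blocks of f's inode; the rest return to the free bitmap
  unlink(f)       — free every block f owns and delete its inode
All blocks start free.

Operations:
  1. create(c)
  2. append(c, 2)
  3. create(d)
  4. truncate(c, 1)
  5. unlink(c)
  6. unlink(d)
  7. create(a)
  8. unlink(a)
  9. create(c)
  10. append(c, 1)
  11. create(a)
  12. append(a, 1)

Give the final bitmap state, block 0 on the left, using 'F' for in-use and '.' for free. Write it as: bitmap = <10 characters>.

bitmap = FFFF......

create(c): bitmap=F......... | c=[0]
append(c, 2): bitmap=FFF....... | c=[0, 1, 2]
create(d): bitmap=FFFF...... | c=[0, 1, 2] d=[3]
truncate(c, 1): bitmap=F..F...... | c=[0] d=[3]
unlink(c): bitmap=...F...... | d=[3]
unlink(d): bitmap=.......... | 
create(a): bitmap=F......... | a=[0]
unlink(a): bitmap=.......... | 
create(c): bitmap=F......... | c=[0]
append(c, 1): bitmap=FF........ | c=[0, 1]
create(a): bitmap=FFF....... | a=[2] c=[0, 1]
append(a, 1): bitmap=FFFF...... | a=[2, 3] c=[0, 1]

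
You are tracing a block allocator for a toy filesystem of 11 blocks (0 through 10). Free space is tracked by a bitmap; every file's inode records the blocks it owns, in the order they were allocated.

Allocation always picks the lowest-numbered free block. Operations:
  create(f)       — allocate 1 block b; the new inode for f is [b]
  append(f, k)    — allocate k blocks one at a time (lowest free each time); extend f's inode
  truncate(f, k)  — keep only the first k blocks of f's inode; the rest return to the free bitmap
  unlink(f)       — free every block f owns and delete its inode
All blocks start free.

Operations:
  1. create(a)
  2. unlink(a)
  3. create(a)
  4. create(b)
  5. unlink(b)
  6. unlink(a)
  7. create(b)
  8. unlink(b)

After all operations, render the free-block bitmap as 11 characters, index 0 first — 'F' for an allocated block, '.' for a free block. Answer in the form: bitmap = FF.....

[1] create(a) — a=0 (map F..........)
[2] unlink(a) —  (map ...........)
[3] create(a) — a=0 (map F..........)
[4] create(b) — a=0 b=1 (map FF.........)
[5] unlink(b) — a=0 (map F..........)
[6] unlink(a) —  (map ...........)
[7] create(b) — b=0 (map F..........)
[8] unlink(b) —  (map ...........)

bitmap = ...........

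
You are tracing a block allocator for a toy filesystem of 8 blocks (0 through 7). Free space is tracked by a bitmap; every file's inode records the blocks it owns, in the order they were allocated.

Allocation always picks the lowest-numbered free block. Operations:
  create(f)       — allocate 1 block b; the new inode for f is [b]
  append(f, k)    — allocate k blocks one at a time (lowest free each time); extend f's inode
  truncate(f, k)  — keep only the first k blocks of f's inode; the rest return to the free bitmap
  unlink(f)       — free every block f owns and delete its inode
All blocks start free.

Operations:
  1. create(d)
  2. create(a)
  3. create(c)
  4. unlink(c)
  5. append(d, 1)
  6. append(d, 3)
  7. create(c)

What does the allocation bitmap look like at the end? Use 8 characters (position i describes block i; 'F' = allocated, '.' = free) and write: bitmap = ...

bitmap = FFFFFFF.

after create(d) → d:[0]  free=[F.......]
after create(a) → a:[1], d:[0]  free=[FF......]
after create(c) → a:[1], c:[2], d:[0]  free=[FFF.....]
after unlink(c) → a:[1], d:[0]  free=[FF......]
after append(d, 1) → a:[1], d:[0, 2]  free=[FFF.....]
after append(d, 3) → a:[1], d:[0, 2, 3, 4, 5]  free=[FFFFFF..]
after create(c) → a:[1], c:[6], d:[0, 2, 3, 4, 5]  free=[FFFFFFF.]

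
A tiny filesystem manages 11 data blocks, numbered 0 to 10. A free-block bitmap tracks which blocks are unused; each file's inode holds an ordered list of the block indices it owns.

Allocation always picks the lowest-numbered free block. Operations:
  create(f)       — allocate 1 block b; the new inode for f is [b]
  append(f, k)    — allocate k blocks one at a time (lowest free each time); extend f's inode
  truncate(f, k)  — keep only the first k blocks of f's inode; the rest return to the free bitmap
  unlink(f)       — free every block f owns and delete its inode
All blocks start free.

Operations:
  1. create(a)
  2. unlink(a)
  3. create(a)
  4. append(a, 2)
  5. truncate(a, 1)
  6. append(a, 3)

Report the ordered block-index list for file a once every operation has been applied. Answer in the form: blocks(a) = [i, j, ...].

create(a): bitmap=F.......... | a=[0]
unlink(a): bitmap=........... | 
create(a): bitmap=F.......... | a=[0]
append(a, 2): bitmap=FFF........ | a=[0, 1, 2]
truncate(a, 1): bitmap=F.......... | a=[0]
append(a, 3): bitmap=FFFF....... | a=[0, 1, 2, 3]

blocks(a) = [0, 1, 2, 3]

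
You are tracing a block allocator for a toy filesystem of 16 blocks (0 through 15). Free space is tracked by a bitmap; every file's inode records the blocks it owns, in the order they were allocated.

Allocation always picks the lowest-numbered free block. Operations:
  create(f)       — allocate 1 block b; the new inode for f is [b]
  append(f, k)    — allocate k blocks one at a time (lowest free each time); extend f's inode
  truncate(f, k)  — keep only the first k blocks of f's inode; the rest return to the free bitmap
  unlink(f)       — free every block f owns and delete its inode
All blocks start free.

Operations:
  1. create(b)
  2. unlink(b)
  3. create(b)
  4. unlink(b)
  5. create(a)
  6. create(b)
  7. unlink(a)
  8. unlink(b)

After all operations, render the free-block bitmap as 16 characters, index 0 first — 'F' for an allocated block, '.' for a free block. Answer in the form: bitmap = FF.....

[1] create(b) — b=0 (map F...............)
[2] unlink(b) —  (map ................)
[3] create(b) — b=0 (map F...............)
[4] unlink(b) —  (map ................)
[5] create(a) — a=0 (map F...............)
[6] create(b) — a=0 b=1 (map FF..............)
[7] unlink(a) — b=1 (map .F..............)
[8] unlink(b) —  (map ................)

bitmap = ................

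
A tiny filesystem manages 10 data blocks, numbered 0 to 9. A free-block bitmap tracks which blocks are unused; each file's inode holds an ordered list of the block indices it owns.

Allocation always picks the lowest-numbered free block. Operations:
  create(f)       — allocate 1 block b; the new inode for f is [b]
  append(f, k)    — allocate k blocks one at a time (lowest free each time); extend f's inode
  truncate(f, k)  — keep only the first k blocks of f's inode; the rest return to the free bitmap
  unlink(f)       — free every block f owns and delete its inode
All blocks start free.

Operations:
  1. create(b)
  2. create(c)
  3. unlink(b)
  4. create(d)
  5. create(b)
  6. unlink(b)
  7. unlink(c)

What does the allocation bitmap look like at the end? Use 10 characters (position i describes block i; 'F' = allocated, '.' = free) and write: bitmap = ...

bitmap = F.........

after create(b) → b:[0]  free=[F.........]
after create(c) → b:[0], c:[1]  free=[FF........]
after unlink(b) → c:[1]  free=[.F........]
after create(d) → c:[1], d:[0]  free=[FF........]
after create(b) → b:[2], c:[1], d:[0]  free=[FFF.......]
after unlink(b) → c:[1], d:[0]  free=[FF........]
after unlink(c) → d:[0]  free=[F.........]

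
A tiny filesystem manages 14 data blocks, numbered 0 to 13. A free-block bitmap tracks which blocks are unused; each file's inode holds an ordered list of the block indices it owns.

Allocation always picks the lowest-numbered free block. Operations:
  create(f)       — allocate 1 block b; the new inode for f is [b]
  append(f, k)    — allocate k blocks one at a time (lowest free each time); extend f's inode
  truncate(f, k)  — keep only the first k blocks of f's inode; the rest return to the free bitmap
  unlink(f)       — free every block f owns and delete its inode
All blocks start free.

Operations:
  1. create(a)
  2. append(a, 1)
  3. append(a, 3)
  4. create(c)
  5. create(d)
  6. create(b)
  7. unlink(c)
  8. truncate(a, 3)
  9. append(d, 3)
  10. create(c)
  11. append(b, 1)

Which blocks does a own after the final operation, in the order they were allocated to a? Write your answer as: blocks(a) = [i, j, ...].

blocks(a) = [0, 1, 2]

  1. create(a)  ⇒  F.............  {a→[0]}
  2. append(a, 1)  ⇒  FF............  {a→[0, 1]}
  3. append(a, 3)  ⇒  FFFFF.........  {a→[0, 1, 2, 3, 4]}
  4. create(c)  ⇒  FFFFFF........  {a→[0, 1, 2, 3, 4]; c→[5]}
  5. create(d)  ⇒  FFFFFFF.......  {a→[0, 1, 2, 3, 4]; c→[5]; d→[6]}
  6. create(b)  ⇒  FFFFFFFF......  {a→[0, 1, 2, 3, 4]; b→[7]; c→[5]; d→[6]}
  7. unlink(c)  ⇒  FFFFF.FF......  {a→[0, 1, 2, 3, 4]; b→[7]; d→[6]}
  8. truncate(a, 3)  ⇒  FFF...FF......  {a→[0, 1, 2]; b→[7]; d→[6]}
  9. append(d, 3)  ⇒  FFFFFFFF......  {a→[0, 1, 2]; b→[7]; d→[6, 3, 4, 5]}
  10. create(c)  ⇒  FFFFFFFFF.....  {a→[0, 1, 2]; b→[7]; c→[8]; d→[6, 3, 4, 5]}
  11. append(b, 1)  ⇒  FFFFFFFFFF....  {a→[0, 1, 2]; b→[7, 9]; c→[8]; d→[6, 3, 4, 5]}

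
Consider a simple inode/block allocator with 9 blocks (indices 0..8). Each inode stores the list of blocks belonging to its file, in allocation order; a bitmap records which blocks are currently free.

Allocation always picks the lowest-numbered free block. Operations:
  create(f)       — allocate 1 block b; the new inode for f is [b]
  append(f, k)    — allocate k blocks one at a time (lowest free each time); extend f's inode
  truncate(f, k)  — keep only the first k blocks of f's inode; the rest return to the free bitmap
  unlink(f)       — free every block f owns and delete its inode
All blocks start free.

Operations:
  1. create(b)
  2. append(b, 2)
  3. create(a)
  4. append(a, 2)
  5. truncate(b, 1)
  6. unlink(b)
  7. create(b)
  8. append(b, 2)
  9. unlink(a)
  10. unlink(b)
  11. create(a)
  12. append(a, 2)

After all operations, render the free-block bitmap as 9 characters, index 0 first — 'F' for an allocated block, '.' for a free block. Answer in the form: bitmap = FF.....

bitmap = FFF......

after create(b) → b:[0]  free=[F........]
after append(b, 2) → b:[0, 1, 2]  free=[FFF......]
after create(a) → a:[3], b:[0, 1, 2]  free=[FFFF.....]
after append(a, 2) → a:[3, 4, 5], b:[0, 1, 2]  free=[FFFFFF...]
after truncate(b, 1) → a:[3, 4, 5], b:[0]  free=[F..FFF...]
after unlink(b) → a:[3, 4, 5]  free=[...FFF...]
after create(b) → a:[3, 4, 5], b:[0]  free=[F..FFF...]
after append(b, 2) → a:[3, 4, 5], b:[0, 1, 2]  free=[FFFFFF...]
after unlink(a) → b:[0, 1, 2]  free=[FFF......]
after unlink(b) →   free=[.........]
after create(a) → a:[0]  free=[F........]
after append(a, 2) → a:[0, 1, 2]  free=[FFF......]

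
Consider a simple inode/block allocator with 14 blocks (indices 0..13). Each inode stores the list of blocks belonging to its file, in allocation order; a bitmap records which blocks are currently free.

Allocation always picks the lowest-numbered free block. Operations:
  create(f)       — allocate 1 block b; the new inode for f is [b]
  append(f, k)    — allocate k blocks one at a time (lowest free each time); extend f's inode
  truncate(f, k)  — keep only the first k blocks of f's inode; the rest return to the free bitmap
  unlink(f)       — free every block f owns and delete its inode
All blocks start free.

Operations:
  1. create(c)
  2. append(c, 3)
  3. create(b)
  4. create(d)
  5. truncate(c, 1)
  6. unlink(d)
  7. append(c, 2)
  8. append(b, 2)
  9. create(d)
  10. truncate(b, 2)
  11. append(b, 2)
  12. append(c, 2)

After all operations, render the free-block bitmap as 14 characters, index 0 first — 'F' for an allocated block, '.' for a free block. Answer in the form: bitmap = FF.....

[1] create(c) — c=0 (map F.............)
[2] append(c, 3) — c=0,1,2,3 (map FFFF..........)
[3] create(b) — b=4 c=0,1,2,3 (map FFFFF.........)
[4] create(d) — b=4 c=0,1,2,3 d=5 (map FFFFFF........)
[5] truncate(c, 1) — b=4 c=0 d=5 (map F...FF........)
[6] unlink(d) — b=4 c=0 (map F...F.........)
[7] append(c, 2) — b=4 c=0,1,2 (map FFF.F.........)
[8] append(b, 2) — b=4,3,5 c=0,1,2 (map FFFFFF........)
[9] create(d) — b=4,3,5 c=0,1,2 d=6 (map FFFFFFF.......)
[10] truncate(b, 2) — b=4,3 c=0,1,2 d=6 (map FFFFF.F.......)
[11] append(b, 2) — b=4,3,5,7 c=0,1,2 d=6 (map FFFFFFFF......)
[12] append(c, 2) — b=4,3,5,7 c=0,1,2,8,9 d=6 (map FFFFFFFFFF....)

bitmap = FFFFFFFFFF....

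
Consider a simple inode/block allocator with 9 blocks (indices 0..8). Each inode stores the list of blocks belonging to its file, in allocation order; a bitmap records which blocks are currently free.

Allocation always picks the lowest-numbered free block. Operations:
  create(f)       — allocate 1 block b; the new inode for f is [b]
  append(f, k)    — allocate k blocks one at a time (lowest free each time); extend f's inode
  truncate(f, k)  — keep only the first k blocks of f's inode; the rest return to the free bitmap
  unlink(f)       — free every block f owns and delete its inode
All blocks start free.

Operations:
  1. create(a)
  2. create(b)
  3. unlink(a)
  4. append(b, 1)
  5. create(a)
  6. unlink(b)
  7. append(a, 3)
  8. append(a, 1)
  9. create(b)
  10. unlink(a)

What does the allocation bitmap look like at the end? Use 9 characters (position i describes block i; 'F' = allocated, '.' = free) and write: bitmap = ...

create(a): bitmap=F........ | a=[0]
create(b): bitmap=FF....... | a=[0] b=[1]
unlink(a): bitmap=.F....... | b=[1]
append(b, 1): bitmap=FF....... | b=[1, 0]
create(a): bitmap=FFF...... | a=[2] b=[1, 0]
unlink(b): bitmap=..F...... | a=[2]
append(a, 3): bitmap=FFFF..... | a=[2, 0, 1, 3]
append(a, 1): bitmap=FFFFF.... | a=[2, 0, 1, 3, 4]
create(b): bitmap=FFFFFF... | a=[2, 0, 1, 3, 4] b=[5]
unlink(a): bitmap=.....F... | b=[5]

bitmap = .....F...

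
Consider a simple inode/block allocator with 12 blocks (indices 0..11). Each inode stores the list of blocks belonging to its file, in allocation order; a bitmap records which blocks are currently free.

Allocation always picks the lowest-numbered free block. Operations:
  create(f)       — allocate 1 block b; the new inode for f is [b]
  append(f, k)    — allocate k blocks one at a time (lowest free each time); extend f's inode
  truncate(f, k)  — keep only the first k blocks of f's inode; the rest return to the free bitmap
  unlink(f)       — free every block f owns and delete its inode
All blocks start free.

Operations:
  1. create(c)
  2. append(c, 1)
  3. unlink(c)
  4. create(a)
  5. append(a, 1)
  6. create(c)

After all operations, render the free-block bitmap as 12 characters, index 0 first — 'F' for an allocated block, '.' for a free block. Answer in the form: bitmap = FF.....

bitmap = FFF.........

  1. create(c)  ⇒  F...........  {c→[0]}
  2. append(c, 1)  ⇒  FF..........  {c→[0, 1]}
  3. unlink(c)  ⇒  ............  {}
  4. create(a)  ⇒  F...........  {a→[0]}
  5. append(a, 1)  ⇒  FF..........  {a→[0, 1]}
  6. create(c)  ⇒  FFF.........  {a→[0, 1]; c→[2]}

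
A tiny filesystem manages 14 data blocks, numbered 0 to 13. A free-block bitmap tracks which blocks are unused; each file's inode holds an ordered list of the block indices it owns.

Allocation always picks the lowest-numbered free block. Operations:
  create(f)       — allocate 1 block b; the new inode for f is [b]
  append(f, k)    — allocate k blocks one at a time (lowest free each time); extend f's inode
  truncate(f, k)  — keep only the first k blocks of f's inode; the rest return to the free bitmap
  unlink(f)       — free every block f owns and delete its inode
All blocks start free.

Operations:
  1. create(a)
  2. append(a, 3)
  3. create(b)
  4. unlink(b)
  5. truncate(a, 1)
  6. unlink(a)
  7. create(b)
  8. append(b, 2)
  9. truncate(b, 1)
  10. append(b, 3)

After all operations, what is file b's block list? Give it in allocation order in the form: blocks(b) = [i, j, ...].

create(a): bitmap=F............. | a=[0]
append(a, 3): bitmap=FFFF.......... | a=[0, 1, 2, 3]
create(b): bitmap=FFFFF......... | a=[0, 1, 2, 3] b=[4]
unlink(b): bitmap=FFFF.......... | a=[0, 1, 2, 3]
truncate(a, 1): bitmap=F............. | a=[0]
unlink(a): bitmap=.............. | 
create(b): bitmap=F............. | b=[0]
append(b, 2): bitmap=FFF........... | b=[0, 1, 2]
truncate(b, 1): bitmap=F............. | b=[0]
append(b, 3): bitmap=FFFF.......... | b=[0, 1, 2, 3]

blocks(b) = [0, 1, 2, 3]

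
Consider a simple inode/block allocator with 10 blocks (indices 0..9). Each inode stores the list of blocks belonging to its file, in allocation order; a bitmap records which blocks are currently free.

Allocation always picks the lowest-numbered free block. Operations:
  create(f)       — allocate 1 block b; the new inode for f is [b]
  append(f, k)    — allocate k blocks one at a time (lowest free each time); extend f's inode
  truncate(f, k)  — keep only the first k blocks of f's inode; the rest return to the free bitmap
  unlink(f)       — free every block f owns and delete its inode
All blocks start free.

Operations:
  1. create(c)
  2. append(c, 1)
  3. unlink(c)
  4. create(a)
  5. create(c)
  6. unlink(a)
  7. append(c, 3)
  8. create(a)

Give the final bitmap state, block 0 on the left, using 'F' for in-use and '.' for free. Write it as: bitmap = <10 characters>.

bitmap = FFFFF.....

[1] create(c) — c=0 (map F.........)
[2] append(c, 1) — c=0,1 (map FF........)
[3] unlink(c) —  (map ..........)
[4] create(a) — a=0 (map F.........)
[5] create(c) — a=0 c=1 (map FF........)
[6] unlink(a) — c=1 (map .F........)
[7] append(c, 3) — c=1,0,2,3 (map FFFF......)
[8] create(a) — a=4 c=1,0,2,3 (map FFFFF.....)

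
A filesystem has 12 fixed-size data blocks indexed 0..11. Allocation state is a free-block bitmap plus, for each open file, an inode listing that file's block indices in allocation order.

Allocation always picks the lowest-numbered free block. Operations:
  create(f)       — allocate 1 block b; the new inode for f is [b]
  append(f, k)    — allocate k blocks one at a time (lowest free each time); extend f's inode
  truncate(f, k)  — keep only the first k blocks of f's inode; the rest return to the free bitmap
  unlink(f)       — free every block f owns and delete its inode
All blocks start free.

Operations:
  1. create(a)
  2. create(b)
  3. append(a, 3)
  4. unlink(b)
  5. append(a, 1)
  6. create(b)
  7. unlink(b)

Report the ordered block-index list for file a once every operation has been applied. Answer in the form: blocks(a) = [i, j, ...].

create(a): bitmap=F........... | a=[0]
create(b): bitmap=FF.......... | a=[0] b=[1]
append(a, 3): bitmap=FFFFF....... | a=[0, 2, 3, 4] b=[1]
unlink(b): bitmap=F.FFF....... | a=[0, 2, 3, 4]
append(a, 1): bitmap=FFFFF....... | a=[0, 2, 3, 4, 1]
create(b): bitmap=FFFFFF...... | a=[0, 2, 3, 4, 1] b=[5]
unlink(b): bitmap=FFFFF....... | a=[0, 2, 3, 4, 1]

blocks(a) = [0, 2, 3, 4, 1]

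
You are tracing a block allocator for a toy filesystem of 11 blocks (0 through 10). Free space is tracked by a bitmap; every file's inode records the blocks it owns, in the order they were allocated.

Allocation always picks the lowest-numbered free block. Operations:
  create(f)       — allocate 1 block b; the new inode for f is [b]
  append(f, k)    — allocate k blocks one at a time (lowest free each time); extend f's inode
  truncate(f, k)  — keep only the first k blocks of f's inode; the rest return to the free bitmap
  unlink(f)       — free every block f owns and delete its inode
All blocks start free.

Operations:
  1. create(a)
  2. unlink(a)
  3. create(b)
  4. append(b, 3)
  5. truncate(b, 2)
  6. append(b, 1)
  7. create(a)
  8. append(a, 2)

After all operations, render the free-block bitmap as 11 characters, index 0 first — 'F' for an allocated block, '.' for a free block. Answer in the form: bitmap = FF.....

  1. create(a)  ⇒  F..........  {a→[0]}
  2. unlink(a)  ⇒  ...........  {}
  3. create(b)  ⇒  F..........  {b→[0]}
  4. append(b, 3)  ⇒  FFFF.......  {b→[0, 1, 2, 3]}
  5. truncate(b, 2)  ⇒  FF.........  {b→[0, 1]}
  6. append(b, 1)  ⇒  FFF........  {b→[0, 1, 2]}
  7. create(a)  ⇒  FFFF.......  {a→[3]; b→[0, 1, 2]}
  8. append(a, 2)  ⇒  FFFFFF.....  {a→[3, 4, 5]; b→[0, 1, 2]}

bitmap = FFFFFF.....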